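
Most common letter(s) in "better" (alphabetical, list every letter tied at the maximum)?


Word: "better"
Letter counts:
  'b': 1
  'e': 2
  'r': 1
  't': 2
Maximum count = 2
Most frequent = 'e', 't' (2 times each)


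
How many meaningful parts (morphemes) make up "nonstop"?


Word: "nonstop"
Morphemes: non- | stop
Each morpheme carries meaning
= 2 morphemes


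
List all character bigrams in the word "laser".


Word: "laser" (length 5)
Number of bigrams = 5 - 2 + 1 = 4
  Position 0: "la"
  Position 1: "as"
  Position 2: "se"
  Position 3: "er"
Bigrams = "la", "as", "se", "er"


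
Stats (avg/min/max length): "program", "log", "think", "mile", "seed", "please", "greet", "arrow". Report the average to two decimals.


Lengths: "program"=7, "log"=3, "think"=5, "mile"=4, "seed"=4, "please"=6, "greet"=5, "arrow"=5
Sum = 39, Count = 8
Average = 39/8 = 4.88
= avg=4.88, min=3, max=7


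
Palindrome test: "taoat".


Word: "taoat"
Reversed: "taoat"
Forward == Backward? taoat == taoat
Palindrome = Yes


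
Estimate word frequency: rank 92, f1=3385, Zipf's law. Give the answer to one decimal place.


Zipf's law: f(r) = f(1) / r
f(1) = 3385
f(92) = 3385 / 92
= 36.8 occurrences


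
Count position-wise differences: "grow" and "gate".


Comparing character by character (same length = 4):
  Pos 0: 'g' vs 'g' =
  Pos 1: 'r' vs 'a' !=
  Pos 2: 'o' vs 't' !=
  Pos 3: 'w' vs 'e' !=
Hamming distance = 3


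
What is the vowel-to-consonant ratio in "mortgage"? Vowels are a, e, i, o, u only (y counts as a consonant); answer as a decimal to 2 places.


Word: "mortgage"
Vowels (a,e,i,o,u): 3
Consonants: 5
Ratio = 3/5
= 0.60


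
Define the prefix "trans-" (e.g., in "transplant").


Prefix: trans-
Example: transplant (trans- + plant)
Meaning = across


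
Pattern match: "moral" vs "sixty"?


Pattern of "moral": [0, 1, 2, 3, 4]
Pattern of "sixty": [0, 1, 2, 3, 4]
Patterns match
Same pattern = Yes


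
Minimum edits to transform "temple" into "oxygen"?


Word 1: "temple" (length 6)
Word 2: "oxygen" (length 6)
One optimal edit sequence (insert/delete/substitute each cost 1):
  1. substitute 't' -> 'o'  (+1)
  2. substitute 'e' -> 'x'  (+1)
  3. substitute 'm' -> 'y'  (+1)
  4. substitute 'p' -> 'g'  (+1)
  5. substitute 'l' -> 'e'  (+1)
  6. substitute 'e' -> 'n'  (+1)
Total edit operations: 6
Edit distance = 6


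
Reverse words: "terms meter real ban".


Original: "terms meter real ban"
Words (1..n): terms | meter | real | ban
Reversed (n..1): ban | real | meter | terms
Result = "ban real meter terms"


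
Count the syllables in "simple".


Word: "simple"
Syllable breakdown: sim / ple
Counting: 2 parts
= 2 syllables


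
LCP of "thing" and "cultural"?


Word 1: "thing"
Word 2: "cultural"
Comparing from start:
  Pos 0: 't' != 'c' (stop)
LCP = "" (length 0)


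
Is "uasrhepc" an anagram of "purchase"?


Word 1: "purchase" → sorted: acehprsu
Word 2: "uasrhepc" → sorted: acehprsu
Same letters? acehprsu == acehprsu
Anagram = Yes


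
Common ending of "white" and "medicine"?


Word 1: "white"
Word 2: "medicine"
Comparing from end:
  Pos -1: 'e' == 'e'
  Pos -2: 't' != 'n' (stop)
LCS = "e" (length 1)


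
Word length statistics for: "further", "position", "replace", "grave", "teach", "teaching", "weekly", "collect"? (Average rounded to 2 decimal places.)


Lengths: "further"=7, "position"=8, "replace"=7, "grave"=5, "teach"=5, "teaching"=8, "weekly"=6, "collect"=7
Sum = 53, Count = 8
Average = 53/8 = 6.63
= avg=6.63, min=5, max=8


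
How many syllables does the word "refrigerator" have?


Word: "refrigerator"
Syllable breakdown: re · frig · er · a · tor
Counting: 5 parts
= 5 syllables


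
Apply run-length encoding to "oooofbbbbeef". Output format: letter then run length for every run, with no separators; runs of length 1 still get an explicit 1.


String: "oooofbbbbeef"
Scanning for consecutive runs:
  'o' x 4
  'f' x 1
  'b' x 4
  'e' x 2
  'f' x 1
RLE = "o4f1b4e2f1"


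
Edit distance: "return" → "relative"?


Word 1: "return" (length 6)
Word 2: "relative" (length 8)
One optimal edit sequence (insert/delete/substitute each cost 1):
  1. keep 'r'
  2. keep 'e'
  3. insert 'l'  (+1)
  4. insert 'a'  (+1)
  5. keep 't'
  6. substitute 'u' -> 'i'  (+1)
  7. substitute 'r' -> 'v'  (+1)
  8. substitute 'n' -> 'e'  (+1)
Total edit operations: 5
Edit distance = 5


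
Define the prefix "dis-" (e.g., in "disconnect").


Prefix: dis-
Example: disconnect = dis- + connect
Meaning = not / opposite


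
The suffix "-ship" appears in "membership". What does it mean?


Suffix: -ship
Example: membership = member + -ship
Meaning = state / position


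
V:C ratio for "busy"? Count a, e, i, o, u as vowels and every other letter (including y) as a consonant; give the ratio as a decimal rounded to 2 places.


Word: "busy"
Vowels (a,e,i,o,u): 1
Consonants: 3
Ratio = 1/3
= 0.33


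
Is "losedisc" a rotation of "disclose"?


Word: "disclose", Candidate: "losedisc"
Method: check if candidate is substring of word+word
"disclosedisclose" contains "losedisc"? Yes
Is rotation = Yes


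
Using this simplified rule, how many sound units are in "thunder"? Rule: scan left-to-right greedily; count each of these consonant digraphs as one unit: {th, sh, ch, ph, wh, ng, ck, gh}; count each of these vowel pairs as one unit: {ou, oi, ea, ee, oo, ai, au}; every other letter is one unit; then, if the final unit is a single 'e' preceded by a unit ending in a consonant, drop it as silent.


Word: "thunder" (7 letters)
Left-to-right scan:
  1. 'th' (digraph)
  2. 'u' (letter)
  3. 'n' (letter)
  4. 'd' (letter)
  5. 'e' (letter)
  6. 'r' (letter)
Units from scan: 6
Sound units = 6 units


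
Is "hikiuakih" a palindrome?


Word: "hikiuakih"
Reversed: "hikauikih"
Forward == Backward? hikiuakih != hikauikih
Palindrome = No


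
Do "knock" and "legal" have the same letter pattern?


Pattern of "knock": [0, 1, 2, 3, 0]
Pattern of "legal": [0, 1, 2, 3, 0]
Patterns match
Same pattern = Yes


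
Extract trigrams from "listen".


Word: "listen" (length 6)
Number of trigrams = 6 - 3 + 1 = 4
  Position 0: "lis"
  Position 1: "ist"
  Position 2: "ste"
  Position 3: "ten"
Trigrams = "lis", "ist", "ste", "ten"


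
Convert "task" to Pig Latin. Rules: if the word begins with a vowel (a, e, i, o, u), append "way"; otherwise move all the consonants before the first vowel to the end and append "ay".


Word: "task"
Starts with consonant(s) → move to end, add 'ay'
Consonant cluster: "t"
Pig Latin = "asktay"


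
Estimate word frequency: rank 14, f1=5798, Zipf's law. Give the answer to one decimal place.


Zipf's law: f(r) = f(1) / r
f(1) = 5798
f(14) = 5798 / 14
= 414.1 occurrences


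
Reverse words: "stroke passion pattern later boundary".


Original: "stroke passion pattern later boundary"
Words (1..n): stroke | passion | pattern | later | boundary
Reversed (n..1): boundary | later | pattern | passion | stroke
Result = "boundary later pattern passion stroke"


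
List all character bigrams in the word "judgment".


Word: "judgment" (length 8)
Number of bigrams = 8 - 2 + 1 = 7
  Position 0: "ju"
  Position 1: "ud"
  Position 2: "dg"
  Position 3: "gm"
  Position 4: "me"
  Position 5: "en"
  Position 6: "nt"
Bigrams = "ju", "ud", "dg", "gm", "me", "en", "nt"


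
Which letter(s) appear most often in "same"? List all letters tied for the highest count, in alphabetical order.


Word: "same"
Letter counts:
  'a': 1
  'e': 1
  'm': 1
  's': 1
Maximum count = 1
Most frequent = 'a', 'e', 'm', 's' (1 time each)


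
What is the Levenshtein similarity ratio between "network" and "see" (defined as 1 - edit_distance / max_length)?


Word 1: "network" (length 7)
Word 2: "see" (length 3)
One optimal edit sequence:
  1. substitute 'n' -> 's'  (+1)
  2. keep 'e'
  3. delete 't'  (+1)
  4. delete 'w'  (+1)
  5. delete 'o'  (+1)
  6. delete 'r'  (+1)
  7. substitute 'k' -> 'e'  (+1)
Edit distance = 6
Max length = max(7, 3) = 7
Similarity = 1 - 6/7
= 0.1429


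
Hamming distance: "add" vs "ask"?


Comparing character by character (same length = 3):
  Pos 0: 'a' vs 'a' =
  Pos 1: 'd' vs 's' !=
  Pos 2: 'd' vs 'k' !=
Hamming distance = 2


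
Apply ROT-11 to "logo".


Word: "logo"
Shift: 11
Each letter → (letter + shift) mod 26:
  'l' (11) + 11 = 22 → 'w'
  'o' (14) + 11 = 25 → 'z'
  'g' (6) + 11 = 17 → 'r'
  'o' (14) + 11 = 25 → 'z'
Result = "wzrz"


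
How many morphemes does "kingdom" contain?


Word: "kingdom"
Morphemes: king | -dom
Each morpheme carries meaning
= 2 morphemes


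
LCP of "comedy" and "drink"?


Word 1: "comedy"
Word 2: "drink"
Comparing from start:
  Pos 0: 'c' != 'd' (stop)
LCP = "" (length 0)


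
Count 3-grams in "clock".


Word: "clock" (length 5)
Number of 3-grams = length - 3 + 1 = 5 - 3 + 1
= 3


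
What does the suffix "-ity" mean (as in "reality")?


Suffix: -ity
Example: reality (real + -ity)
Meaning = quality of


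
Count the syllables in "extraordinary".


Word: "extraordinary"
Syllable breakdown: ex-traor-di-nar-y
Counting: 5 parts
= 5 syllables


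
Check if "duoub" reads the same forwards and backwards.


Word: "duoub"
Reversed: "buoud"
Forward == Backward? duoub != buoud
Palindrome = No


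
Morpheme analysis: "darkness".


Word: "darkness"
Morphemes: dark + -ness
Each morpheme carries meaning
= 2 morphemes


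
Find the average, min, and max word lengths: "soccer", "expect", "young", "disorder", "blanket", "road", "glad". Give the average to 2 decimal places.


Lengths: "soccer"=6, "expect"=6, "young"=5, "disorder"=8, "blanket"=7, "road"=4, "glad"=4
Sum = 40, Count = 7
Average = 40/7 = 5.71
= avg=5.71, min=4, max=8


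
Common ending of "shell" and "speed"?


Word 1: "shell"
Word 2: "speed"
Comparing from end:
  Pos -1: 'l' != 'd' (stop)
LCS = "" (length 0)


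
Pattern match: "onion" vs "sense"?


Pattern of "onion": [0, 1, 2, 0, 1]
Pattern of "sense": [0, 1, 2, 0, 1]
Patterns match
Same pattern = Yes


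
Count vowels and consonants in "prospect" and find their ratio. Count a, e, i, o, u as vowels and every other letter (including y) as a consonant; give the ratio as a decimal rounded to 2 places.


Word: "prospect"
Vowels (a,e,i,o,u): 2
Consonants: 6
Ratio = 2/6
= 0.33


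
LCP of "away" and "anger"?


Word 1: "away"
Word 2: "anger"
Comparing from start:
  Pos 0: 'a' == 'a'
  Pos 1: 'w' != 'n' (stop)
LCP = "a" (length 1)


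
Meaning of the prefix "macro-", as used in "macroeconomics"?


Prefix: macro-
As in: macroeconomics -> macro- + economics
Meaning = large


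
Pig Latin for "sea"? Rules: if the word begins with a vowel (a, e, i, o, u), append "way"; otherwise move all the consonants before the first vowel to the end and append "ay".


Word: "sea"
Starts with consonant(s) → move to end, add 'ay'
Consonant cluster: "s"
Pig Latin = "easay"


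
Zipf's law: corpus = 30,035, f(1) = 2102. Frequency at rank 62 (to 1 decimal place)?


Zipf's law: f(r) = f(1) / r
f(1) = 2102
f(62) = 2102 / 62
= 33.9 occurrences


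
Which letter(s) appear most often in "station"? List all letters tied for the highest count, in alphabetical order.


Word: "station"
Letter counts:
  'a': 1
  'i': 1
  'n': 1
  'o': 1
  's': 1
  't': 2
Maximum count = 2
Most frequent = 't' (2 times each)


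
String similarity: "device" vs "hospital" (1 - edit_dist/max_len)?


Word 1: "device" (length 6)
Word 2: "hospital" (length 8)
One optimal edit sequence:
  1. insert 'h'  (+1)
  2. substitute 'd' -> 'o'  (+1)
  3. substitute 'e' -> 's'  (+1)
  4. substitute 'v' -> 'p'  (+1)
  5. keep 'i'
  6. insert 't'  (+1)
  7. substitute 'c' -> 'a'  (+1)
  8. substitute 'e' -> 'l'  (+1)
Edit distance = 7
Max length = max(6, 8) = 8
Similarity = 1 - 7/8
= 0.1250


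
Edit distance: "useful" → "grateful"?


Word 1: "useful" (length 6)
Word 2: "grateful" (length 8)
One optimal edit sequence (insert/delete/substitute each cost 1):
  1. insert 'g'  (+1)
  2. insert 'r'  (+1)
  3. substitute 'u' -> 'a'  (+1)
  4. substitute 's' -> 't'  (+1)
  5. keep 'e'
  6. keep 'f'
  7. keep 'u'
  8. keep 'l'
Total edit operations: 4
Edit distance = 4


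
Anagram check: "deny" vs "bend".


Word 1: "deny" → sorted: deny
Word 2: "bend" → sorted: bden
Same letters? deny != bden
Anagram = No


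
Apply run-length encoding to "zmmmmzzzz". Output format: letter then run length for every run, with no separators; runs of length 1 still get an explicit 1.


String: "zmmmmzzzz"
Scanning for consecutive runs:
  'z' x 1
  'm' x 4
  'z' x 4
RLE = "z1m4z4"


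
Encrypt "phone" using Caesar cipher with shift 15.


Word: "phone"
Shift: 15
Each letter → (letter + shift) mod 26:
  'p' (15) + 15 = 4 → 'e'
  'h' (7) + 15 = 22 → 'w'
  'o' (14) + 15 = 3 → 'd'
  'n' (13) + 15 = 2 → 'c'
  'e' (4) + 15 = 19 → 't'
Result = "ewdct"


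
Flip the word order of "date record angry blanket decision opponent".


Original: "date record angry blanket decision opponent"
Words (1..n): date | record | angry | blanket | decision | opponent
Reversed (n..1): opponent | decision | blanket | angry | record | date
Result = "opponent decision blanket angry record date"


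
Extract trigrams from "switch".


Word: "switch" (length 6)
Number of trigrams = 6 - 3 + 1 = 4
  Position 0: "swi"
  Position 1: "wit"
  Position 2: "itc"
  Position 3: "tch"
Trigrams = "swi", "wit", "itc", "tch"


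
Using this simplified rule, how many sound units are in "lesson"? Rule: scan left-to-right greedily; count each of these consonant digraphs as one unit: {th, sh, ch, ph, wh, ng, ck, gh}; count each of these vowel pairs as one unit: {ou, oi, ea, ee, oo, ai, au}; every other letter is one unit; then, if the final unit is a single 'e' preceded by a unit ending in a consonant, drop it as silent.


Word: "lesson" (6 letters)
Left-to-right scan:
  1. 'l' (letter)
  2. 'e' (letter)
  3. 's' (letter)
  4. 's' (letter)
  5. 'o' (letter)
  6. 'n' (letter)
Units from scan: 6
Sound units = 6 units


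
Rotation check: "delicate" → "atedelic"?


Word: "delicate", Candidate: "atedelic"
Method: check if candidate is substring of word+word
"delicatedelicate" contains "atedelic"? Yes
Is rotation = Yes


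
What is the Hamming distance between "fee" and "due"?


Comparing character by character (same length = 3):
  Pos 0: 'f' vs 'd' !=
  Pos 1: 'e' vs 'u' !=
  Pos 2: 'e' vs 'e' =
Hamming distance = 2


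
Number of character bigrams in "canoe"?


Word: "canoe" (length 5)
Number of 2-grams = length - 2 + 1 = 5 - 2 + 1
= 4


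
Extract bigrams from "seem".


Word: "seem" (length 4)
Number of bigrams = 4 - 2 + 1 = 3
  Position 0: "se"
  Position 1: "ee"
  Position 2: "em"
Bigrams = "se", "ee", "em"


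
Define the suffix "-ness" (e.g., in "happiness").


Suffix: -ness
Example: happiness (happy + -ness, with a spelling change)
Meaning = state of being


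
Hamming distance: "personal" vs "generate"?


Comparing character by character (same length = 8):
  Pos 0: 'p' vs 'g' !=
  Pos 1: 'e' vs 'e' =
  Pos 2: 'r' vs 'n' !=
  Pos 3: 's' vs 'e' !=
  Pos 4: 'o' vs 'r' !=
  Pos 5: 'n' vs 'a' !=
  Pos 6: 'a' vs 't' !=
  Pos 7: 'l' vs 'e' !=
Hamming distance = 7


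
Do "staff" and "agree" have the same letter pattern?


Pattern of "staff": [0, 1, 2, 3, 3]
Pattern of "agree": [0, 1, 2, 3, 3]
Patterns match
Same pattern = Yes


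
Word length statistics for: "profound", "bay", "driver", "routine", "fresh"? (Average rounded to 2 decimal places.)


Lengths: "profound"=8, "bay"=3, "driver"=6, "routine"=7, "fresh"=5
Sum = 29, Count = 5
Average = 29/5 = 5.80
= avg=5.80, min=3, max=8


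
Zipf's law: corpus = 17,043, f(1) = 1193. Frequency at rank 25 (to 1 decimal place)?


Zipf's law: f(r) = f(1) / r
f(1) = 1193
f(25) = 1193 / 25
= 47.7 occurrences


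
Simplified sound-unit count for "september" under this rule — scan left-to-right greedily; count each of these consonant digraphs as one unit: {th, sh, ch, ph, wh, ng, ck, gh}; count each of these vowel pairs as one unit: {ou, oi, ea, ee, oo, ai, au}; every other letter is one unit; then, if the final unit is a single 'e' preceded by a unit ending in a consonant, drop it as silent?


Word: "september" (9 letters)
Left-to-right scan:
  (1) 's' (letter)
  (2) 'e' (letter)
  (3) 'p' (letter)
  (4) 't' (letter)
  (5) 'e' (letter)
  (6) 'm' (letter)
  (7) 'b' (letter)
  (8) 'e' (letter)
  (9) 'r' (letter)
Units from scan: 9
Sound units = 9 units


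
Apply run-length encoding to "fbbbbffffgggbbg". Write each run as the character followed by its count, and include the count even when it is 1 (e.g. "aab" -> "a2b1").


String: "fbbbbffffgggbbg"
Scanning for consecutive runs:
  'f' x 1
  'b' x 4
  'f' x 4
  'g' x 3
  'b' x 2
  'g' x 1
RLE = "f1b4f4g3b2g1"


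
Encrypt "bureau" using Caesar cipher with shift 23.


Word: "bureau"
Shift: 23
Each letter → (letter + shift) mod 26:
  'b' (1) + 23 = 24 → 'y'
  'u' (20) + 23 = 17 → 'r'
  'r' (17) + 23 = 14 → 'o'
  'e' (4) + 23 = 1 → 'b'
  'a' (0) + 23 = 23 → 'x'
  'u' (20) + 23 = 17 → 'r'
Result = "yrobxr"


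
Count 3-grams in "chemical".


Word: "chemical" (length 8)
Number of 3-grams = length - 3 + 1 = 8 - 3 + 1
= 6


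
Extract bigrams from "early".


Word: "early" (length 5)
Number of bigrams = 5 - 2 + 1 = 4
  Position 0: "ea"
  Position 1: "ar"
  Position 2: "rl"
  Position 3: "ly"
Bigrams = "ea", "ar", "rl", "ly"


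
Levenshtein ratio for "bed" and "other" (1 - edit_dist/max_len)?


Word 1: "bed" (length 3)
Word 2: "other" (length 5)
One optimal edit sequence:
  1. insert 'o'  (+1)
  2. insert 't'  (+1)
  3. substitute 'b' -> 'h'  (+1)
  4. keep 'e'
  5. substitute 'd' -> 'r'  (+1)
Edit distance = 4
Max length = max(3, 5) = 5
Similarity = 1 - 4/5
= 0.2000


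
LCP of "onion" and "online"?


Word 1: "onion"
Word 2: "online"
Comparing from start:
  Pos 0: 'o' == 'o'
  Pos 1: 'n' == 'n'
  Pos 2: 'i' != 'l' (stop)
LCP = "on" (length 2)


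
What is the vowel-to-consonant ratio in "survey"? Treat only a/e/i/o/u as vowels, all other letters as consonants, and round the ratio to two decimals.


Word: "survey"
Vowels (a,e,i,o,u): 2
Consonants: 4
Ratio = 2/4
= 0.50


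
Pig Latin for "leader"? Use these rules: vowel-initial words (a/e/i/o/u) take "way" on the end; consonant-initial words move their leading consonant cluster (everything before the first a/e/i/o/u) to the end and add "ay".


Word: "leader"
Starts with consonant(s) → move to end, add 'ay'
Consonant cluster: "l"
Pig Latin = "eaderlay"


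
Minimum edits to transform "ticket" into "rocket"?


Word 1: "ticket" (length 6)
Word 2: "rocket" (length 6)
One optimal edit sequence (insert/delete/substitute each cost 1):
  1. substitute 't' -> 'r'  (+1)
  2. substitute 'i' -> 'o'  (+1)
  3. keep 'c'
  4. keep 'k'
  5. keep 'e'
  6. keep 't'
Total edit operations: 2
Edit distance = 2


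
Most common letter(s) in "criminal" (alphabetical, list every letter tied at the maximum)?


Word: "criminal"
Letter counts:
  'a': 1
  'c': 1
  'i': 2
  'l': 1
  'm': 1
  'n': 1
  'r': 1
Maximum count = 2
Most frequent = 'i' (2 times each)


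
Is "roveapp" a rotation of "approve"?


Word: "approve", Candidate: "roveapp"
Method: check if candidate is substring of word+word
"approveapprove" contains "roveapp"? Yes
Is rotation = Yes


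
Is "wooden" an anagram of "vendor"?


Word 1: "vendor" → sorted: denorv
Word 2: "wooden" → sorted: denoow
Same letters? denorv != denoow
Anagram = No


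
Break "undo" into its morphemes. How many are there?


Word: "undo"
Morphemes: un- / do
Each morpheme carries meaning
= 2 morphemes


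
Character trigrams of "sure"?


Word: "sure" (length 4)
Number of trigrams = 4 - 3 + 1 = 2
  Position 0: "sur"
  Position 1: "ure"
Trigrams = "sur", "ure"


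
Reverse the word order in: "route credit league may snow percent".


Original: "route credit league may snow percent"
Words (1..n): route | credit | league | may | snow | percent
Reversed (n..1): percent | snow | may | league | credit | route
Result = "percent snow may league credit route"


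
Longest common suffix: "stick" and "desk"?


Word 1: "stick"
Word 2: "desk"
Comparing from end:
  Pos -1: 'k' == 'k'
  Pos -2: 'c' != 's' (stop)
LCS = "k" (length 1)


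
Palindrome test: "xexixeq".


Word: "xexixeq"
Reversed: "qexixex"
Forward == Backward? xexixeq != qexixex
Palindrome = No


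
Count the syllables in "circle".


Word: "circle"
Syllable breakdown: cir / cle
Counting: 2 parts
= 2 syllables


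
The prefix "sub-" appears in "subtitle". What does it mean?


Prefix: sub-
Example: subtitle (sub- + title)
Meaning = under / below


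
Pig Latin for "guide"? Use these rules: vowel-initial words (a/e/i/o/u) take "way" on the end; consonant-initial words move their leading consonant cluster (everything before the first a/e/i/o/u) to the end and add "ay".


Word: "guide"
Starts with consonant(s) → move to end, add 'ay'
Consonant cluster: "g"
Pig Latin = "uidegay"


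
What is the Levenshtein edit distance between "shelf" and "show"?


Word 1: "shelf" (length 5)
Word 2: "show" (length 4)
One optimal edit sequence (insert/delete/substitute each cost 1):
  1. keep 's'
  2. keep 'h'
  3. delete 'e'  (+1)
  4. substitute 'l' -> 'o'  (+1)
  5. substitute 'f' -> 'w'  (+1)
Total edit operations: 3
Edit distance = 3


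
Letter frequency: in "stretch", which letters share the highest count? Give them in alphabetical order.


Word: "stretch"
Letter counts:
  'c': 1
  'e': 1
  'h': 1
  'r': 1
  's': 1
  't': 2
Maximum count = 2
Most frequent = 't' (2 times each)


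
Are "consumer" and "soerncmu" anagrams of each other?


Word 1: "consumer" → sorted: cemnorsu
Word 2: "soerncmu" → sorted: cemnorsu
Same letters? cemnorsu == cemnorsu
Anagram = Yes


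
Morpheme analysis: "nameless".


Word: "nameless"
Morphemes: name | -less
Each morpheme carries meaning
= 2 morphemes


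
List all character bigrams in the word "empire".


Word: "empire" (length 6)
Number of bigrams = 6 - 2 + 1 = 5
  Position 0: "em"
  Position 1: "mp"
  Position 2: "pi"
  Position 3: "ir"
  Position 4: "re"
Bigrams = "em", "mp", "pi", "ir", "re"


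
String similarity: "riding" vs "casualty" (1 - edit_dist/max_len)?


Word 1: "riding" (length 6)
Word 2: "casualty" (length 8)
One optimal edit sequence:
  1. insert 'c'  (+1)
  2. insert 'a'  (+1)
  3. substitute 'r' -> 's'  (+1)
  4. substitute 'i' -> 'u'  (+1)
  5. substitute 'd' -> 'a'  (+1)
  6. substitute 'i' -> 'l'  (+1)
  7. substitute 'n' -> 't'  (+1)
  8. substitute 'g' -> 'y'  (+1)
Edit distance = 8
Max length = max(6, 8) = 8
Similarity = 1 - 8/8
= 0.0000


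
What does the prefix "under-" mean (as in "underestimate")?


Prefix: under-
Example: underestimate = under- + estimate
Meaning = insufficient


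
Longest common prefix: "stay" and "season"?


Word 1: "stay"
Word 2: "season"
Comparing from start:
  Pos 0: 's' == 's'
  Pos 1: 't' != 'e' (stop)
LCP = "s" (length 1)


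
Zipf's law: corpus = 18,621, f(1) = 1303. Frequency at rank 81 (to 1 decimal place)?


Zipf's law: f(r) = f(1) / r
f(1) = 1303
f(81) = 1303 / 81
= 16.1 occurrences


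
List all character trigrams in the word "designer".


Word: "designer" (length 8)
Number of trigrams = 8 - 3 + 1 = 6
  Position 0: "des"
  Position 1: "esi"
  Position 2: "sig"
  Position 3: "ign"
  Position 4: "gne"
  Position 5: "ner"
Trigrams = "des", "esi", "sig", "ign", "gne", "ner"


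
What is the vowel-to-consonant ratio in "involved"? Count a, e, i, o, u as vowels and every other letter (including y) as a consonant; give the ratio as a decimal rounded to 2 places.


Word: "involved"
Vowels (a,e,i,o,u): 3
Consonants: 5
Ratio = 3/5
= 0.60


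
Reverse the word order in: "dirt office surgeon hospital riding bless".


Original: "dirt office surgeon hospital riding bless"
Words (1..n): dirt | office | surgeon | hospital | riding | bless
Reversed (n..1): bless | riding | hospital | surgeon | office | dirt
Result = "bless riding hospital surgeon office dirt"


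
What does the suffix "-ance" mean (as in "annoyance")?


Suffix: -ance
Example: annoyance = annoy + -ance
Meaning = state of


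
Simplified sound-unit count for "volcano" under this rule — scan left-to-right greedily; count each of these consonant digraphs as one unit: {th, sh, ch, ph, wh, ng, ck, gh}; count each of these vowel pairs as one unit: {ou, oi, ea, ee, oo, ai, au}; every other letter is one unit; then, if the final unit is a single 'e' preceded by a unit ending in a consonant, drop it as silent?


Word: "volcano" (7 letters)
Left-to-right scan:
  (1) 'v' (letter)
  (2) 'o' (letter)
  (3) 'l' (letter)
  (4) 'c' (letter)
  (5) 'a' (letter)
  (6) 'n' (letter)
  (7) 'o' (letter)
Units from scan: 7
Sound units = 7 units


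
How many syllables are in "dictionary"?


Word: "dictionary"
Syllable breakdown: dic-tion-ar-y
Counting: 4 parts
= 4 syllables


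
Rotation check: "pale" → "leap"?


Word: "pale", Candidate: "leap"
Method: check if candidate is substring of word+word
"palepale" contains "leap"? No
Is rotation = No


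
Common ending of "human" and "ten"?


Word 1: "human"
Word 2: "ten"
Comparing from end:
  Pos -1: 'n' == 'n'
  Pos -2: 'a' != 'e' (stop)
LCS = "n" (length 1)


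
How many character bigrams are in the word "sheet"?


Word: "sheet" (length 5)
Number of 2-grams = length - 2 + 1 = 5 - 2 + 1
= 4


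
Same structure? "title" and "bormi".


Pattern of "title": [0, 1, 0, 2, 3]
Pattern of "bormi": [0, 1, 2, 3, 4]
Patterns do not match
Same pattern = No


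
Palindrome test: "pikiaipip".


Word: "pikiaipip"
Reversed: "pipiaikip"
Forward == Backward? pikiaipip != pipiaikip
Palindrome = No


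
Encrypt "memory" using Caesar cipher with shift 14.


Word: "memory"
Shift: 14
Each letter → (letter + shift) mod 26:
  'm' (12) + 14 = 0 → 'a'
  'e' (4) + 14 = 18 → 's'
  'm' (12) + 14 = 0 → 'a'
  'o' (14) + 14 = 2 → 'c'
  'r' (17) + 14 = 5 → 'f'
  'y' (24) + 14 = 12 → 'm'
Result = "asacfm"


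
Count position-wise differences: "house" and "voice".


Comparing character by character (same length = 5):
  Pos 0: 'h' vs 'v' !=
  Pos 1: 'o' vs 'o' =
  Pos 2: 'u' vs 'i' !=
  Pos 3: 's' vs 'c' !=
  Pos 4: 'e' vs 'e' =
Hamming distance = 3


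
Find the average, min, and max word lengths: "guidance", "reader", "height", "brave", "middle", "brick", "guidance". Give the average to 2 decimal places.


Lengths: "guidance"=8, "reader"=6, "height"=6, "brave"=5, "middle"=6, "brick"=5, "guidance"=8
Sum = 44, Count = 7
Average = 44/7 = 6.29
= avg=6.29, min=5, max=8


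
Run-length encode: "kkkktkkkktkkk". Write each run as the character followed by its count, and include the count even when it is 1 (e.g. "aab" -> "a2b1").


String: "kkkktkkkktkkk"
Scanning for consecutive runs:
  'k' x 4
  't' x 1
  'k' x 4
  't' x 1
  'k' x 3
RLE = "k4t1k4t1k3"


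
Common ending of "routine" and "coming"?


Word 1: "routine"
Word 2: "coming"
Comparing from end:
  Pos -1: 'e' != 'g' (stop)
LCS = "" (length 0)


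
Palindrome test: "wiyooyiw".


Word: "wiyooyiw"
Reversed: "wiyooyiw"
Forward == Backward? wiyooyiw == wiyooyiw
Palindrome = Yes


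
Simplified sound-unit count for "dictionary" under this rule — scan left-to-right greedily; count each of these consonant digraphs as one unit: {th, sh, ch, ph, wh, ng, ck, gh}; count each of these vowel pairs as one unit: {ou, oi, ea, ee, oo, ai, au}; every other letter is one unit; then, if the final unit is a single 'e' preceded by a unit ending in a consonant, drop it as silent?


Word: "dictionary" (10 letters)
Left-to-right scan:
  1. 'd' (letter)
  2. 'i' (letter)
  3. 'c' (letter)
  4. 't' (letter)
  5. 'i' (letter)
  6. 'o' (letter)
  7. 'n' (letter)
  8. 'a' (letter)
  9. 'r' (letter)
  10. 'y' (letter)
Units from scan: 10
Sound units = 10 units


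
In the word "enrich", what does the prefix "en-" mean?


Prefix: en-
As in: enrich -> en- + rich
Meaning = cause to / put into


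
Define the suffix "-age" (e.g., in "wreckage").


Suffix: -age
As in: wreckage -> wreck + -age
Meaning = result / collection


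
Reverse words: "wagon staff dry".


Original: "wagon staff dry"
Words (1..n): wagon | staff | dry
Reversed (n..1): dry | staff | wagon
Result = "dry staff wagon"


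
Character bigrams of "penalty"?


Word: "penalty" (length 7)
Number of bigrams = 7 - 2 + 1 = 6
  Position 0: "pe"
  Position 1: "en"
  Position 2: "na"
  Position 3: "al"
  Position 4: "lt"
  Position 5: "ty"
Bigrams = "pe", "en", "na", "al", "lt", "ty"


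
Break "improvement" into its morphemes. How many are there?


Word: "improvement"
Morphemes: improve + -ment
Each morpheme carries meaning
= 2 morphemes


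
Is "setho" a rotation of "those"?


Word: "those", Candidate: "setho"
Method: check if candidate is substring of word+word
"thosethose" contains "setho"? Yes
Is rotation = Yes


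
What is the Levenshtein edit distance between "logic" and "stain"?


Word 1: "logic" (length 5)
Word 2: "stain" (length 5)
One optimal edit sequence (insert/delete/substitute each cost 1):
  1. substitute 'l' -> 's'  (+1)
  2. substitute 'o' -> 't'  (+1)
  3. substitute 'g' -> 'a'  (+1)
  4. keep 'i'
  5. substitute 'c' -> 'n'  (+1)
Total edit operations: 4
Edit distance = 4


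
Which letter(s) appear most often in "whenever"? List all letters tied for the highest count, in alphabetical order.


Word: "whenever"
Letter counts:
  'e': 3
  'h': 1
  'n': 1
  'r': 1
  'v': 1
  'w': 1
Maximum count = 3
Most frequent = 'e' (3 times each)


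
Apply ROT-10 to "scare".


Word: "scare"
Shift: 10
Each letter → (letter + shift) mod 26:
  's' (18) + 10 = 2 → 'c'
  'c' (2) + 10 = 12 → 'm'
  'a' (0) + 10 = 10 → 'k'
  'r' (17) + 10 = 1 → 'b'
  'e' (4) + 10 = 14 → 'o'
Result = "cmkbo"


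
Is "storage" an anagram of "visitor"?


Word 1: "visitor" → sorted: iiorstv
Word 2: "storage" → sorted: aegorst
Same letters? iiorstv != aegorst
Anagram = No


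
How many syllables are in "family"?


Word: "family"
Syllable breakdown: fam | i | ly
Counting: 3 parts
= 3 syllables


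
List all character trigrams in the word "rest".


Word: "rest" (length 4)
Number of trigrams = 4 - 3 + 1 = 2
  Position 0: "res"
  Position 1: "est"
Trigrams = "res", "est"


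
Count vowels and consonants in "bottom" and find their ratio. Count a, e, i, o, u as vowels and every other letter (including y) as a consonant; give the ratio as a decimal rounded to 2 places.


Word: "bottom"
Vowels (a,e,i,o,u): 2
Consonants: 4
Ratio = 2/4
= 0.50


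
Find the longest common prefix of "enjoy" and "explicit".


Word 1: "enjoy"
Word 2: "explicit"
Comparing from start:
  Pos 0: 'e' == 'e'
  Pos 1: 'n' != 'x' (stop)
LCP = "e" (length 1)


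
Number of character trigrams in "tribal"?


Word: "tribal" (length 6)
Number of 3-grams = length - 3 + 1 = 6 - 3 + 1
= 4


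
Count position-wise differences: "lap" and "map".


Comparing character by character (same length = 3):
  Pos 0: 'l' vs 'm' !=
  Pos 1: 'a' vs 'a' =
  Pos 2: 'p' vs 'p' =
Hamming distance = 1


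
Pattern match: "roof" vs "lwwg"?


Pattern of "roof": [0, 1, 1, 2]
Pattern of "lwwg": [0, 1, 1, 2]
Patterns match
Same pattern = Yes


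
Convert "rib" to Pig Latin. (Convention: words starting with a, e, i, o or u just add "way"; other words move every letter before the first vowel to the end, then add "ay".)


Word: "rib"
Starts with consonant(s) → move to end, add 'ay'
Consonant cluster: "r"
Pig Latin = "ibray"


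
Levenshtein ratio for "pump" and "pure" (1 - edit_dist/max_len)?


Word 1: "pump" (length 4)
Word 2: "pure" (length 4)
One optimal edit sequence:
  1. keep 'p'
  2. keep 'u'
  3. substitute 'm' -> 'r'  (+1)
  4. substitute 'p' -> 'e'  (+1)
Edit distance = 2
Max length = max(4, 4) = 4
Similarity = 1 - 2/4
= 0.5000


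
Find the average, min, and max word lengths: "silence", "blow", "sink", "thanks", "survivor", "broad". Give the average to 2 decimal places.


Lengths: "silence"=7, "blow"=4, "sink"=4, "thanks"=6, "survivor"=8, "broad"=5
Sum = 34, Count = 6
Average = 34/6 = 5.67
= avg=5.67, min=4, max=8


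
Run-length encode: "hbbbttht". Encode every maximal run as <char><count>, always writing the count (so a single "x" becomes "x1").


String: "hbbbttht"
Scanning for consecutive runs:
  'h' x 1
  'b' x 3
  't' x 2
  'h' x 1
  't' x 1
RLE = "h1b3t2h1t1"


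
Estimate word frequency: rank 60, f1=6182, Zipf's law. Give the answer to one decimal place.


Zipf's law: f(r) = f(1) / r
f(1) = 6182
f(60) = 6182 / 60
= 103.0 occurrences


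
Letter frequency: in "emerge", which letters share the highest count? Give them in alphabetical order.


Word: "emerge"
Letter counts:
  'e': 3
  'g': 1
  'm': 1
  'r': 1
Maximum count = 3
Most frequent = 'e' (3 times each)


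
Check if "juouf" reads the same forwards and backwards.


Word: "juouf"
Reversed: "fuouj"
Forward == Backward? juouf != fuouj
Palindrome = No


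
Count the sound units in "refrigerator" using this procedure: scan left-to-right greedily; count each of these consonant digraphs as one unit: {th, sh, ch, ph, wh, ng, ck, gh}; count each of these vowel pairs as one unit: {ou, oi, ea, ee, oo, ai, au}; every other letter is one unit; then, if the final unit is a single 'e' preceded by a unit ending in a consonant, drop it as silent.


Word: "refrigerator" (12 letters)
Left-to-right scan:
  1. 'r' (letter)
  2. 'e' (letter)
  3. 'f' (letter)
  4. 'r' (letter)
  5. 'i' (letter)
  6. 'g' (letter)
  7. 'e' (letter)
  8. 'r' (letter)
  9. 'a' (letter)
  10. 't' (letter)
  11. 'o' (letter)
  12. 'r' (letter)
Units from scan: 12
Sound units = 12 units


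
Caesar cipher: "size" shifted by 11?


Word: "size"
Shift: 11
Each letter → (letter + shift) mod 26:
  's' (18) + 11 = 3 → 'd'
  'i' (8) + 11 = 19 → 't'
  'z' (25) + 11 = 10 → 'k'
  'e' (4) + 11 = 15 → 'p'
Result = "dtkp"


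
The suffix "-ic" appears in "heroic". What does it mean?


Suffix: -ic
As in: heroic -> hero + -ic
Meaning = relating to


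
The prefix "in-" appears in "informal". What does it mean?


Prefix: in-
Example: informal (in- + formal)
Meaning = not / into


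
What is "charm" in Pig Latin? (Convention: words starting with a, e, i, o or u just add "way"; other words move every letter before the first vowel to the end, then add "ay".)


Word: "charm"
Starts with consonant(s) → move to end, add 'ay'
Consonant cluster: "ch"
Pig Latin = "armchay"


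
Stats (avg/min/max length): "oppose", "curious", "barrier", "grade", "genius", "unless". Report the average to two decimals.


Lengths: "oppose"=6, "curious"=7, "barrier"=7, "grade"=5, "genius"=6, "unless"=6
Sum = 37, Count = 6
Average = 37/6 = 6.17
= avg=6.17, min=5, max=7


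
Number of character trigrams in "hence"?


Word: "hence" (length 5)
Number of 3-grams = length - 3 + 1 = 5 - 3 + 1
= 3


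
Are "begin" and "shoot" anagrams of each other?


Word 1: "begin" → sorted: begin
Word 2: "shoot" → sorted: hoost
Same letters? begin != hoost
Anagram = No


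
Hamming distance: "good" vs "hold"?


Comparing character by character (same length = 4):
  Pos 0: 'g' vs 'h' !=
  Pos 1: 'o' vs 'o' =
  Pos 2: 'o' vs 'l' !=
  Pos 3: 'd' vs 'd' =
Hamming distance = 2


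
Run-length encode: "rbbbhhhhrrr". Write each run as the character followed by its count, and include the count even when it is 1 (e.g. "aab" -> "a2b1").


String: "rbbbhhhhrrr"
Scanning for consecutive runs:
  'r' x 1
  'b' x 3
  'h' x 4
  'r' x 3
RLE = "r1b3h4r3"


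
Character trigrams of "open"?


Word: "open" (length 4)
Number of trigrams = 4 - 3 + 1 = 2
  Position 0: "ope"
  Position 1: "pen"
Trigrams = "ope", "pen"


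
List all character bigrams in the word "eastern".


Word: "eastern" (length 7)
Number of bigrams = 7 - 2 + 1 = 6
  Position 0: "ea"
  Position 1: "as"
  Position 2: "st"
  Position 3: "te"
  Position 4: "er"
  Position 5: "rn"
Bigrams = "ea", "as", "st", "te", "er", "rn"


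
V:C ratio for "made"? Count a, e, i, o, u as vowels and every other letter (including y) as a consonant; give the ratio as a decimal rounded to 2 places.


Word: "made"
Vowels (a,e,i,o,u): 2
Consonants: 2
Ratio = 2/2
= 1.00


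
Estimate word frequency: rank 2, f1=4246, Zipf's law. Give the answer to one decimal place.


Zipf's law: f(r) = f(1) / r
f(1) = 4246
f(2) = 4246 / 2
= 2123.0 occurrences


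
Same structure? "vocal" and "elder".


Pattern of "vocal": [0, 1, 2, 3, 4]
Pattern of "elder": [0, 1, 2, 0, 3]
Patterns do not match
Same pattern = No


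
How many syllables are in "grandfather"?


Word: "grandfather"
Syllable breakdown: grand / fa / ther
Counting: 3 parts
= 3 syllables


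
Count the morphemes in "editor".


Word: "editor"
Morphemes: edit | -or
Each morpheme carries meaning
= 2 morphemes


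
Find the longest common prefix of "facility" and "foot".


Word 1: "facility"
Word 2: "foot"
Comparing from start:
  Pos 0: 'f' == 'f'
  Pos 1: 'a' != 'o' (stop)
LCP = "f" (length 1)


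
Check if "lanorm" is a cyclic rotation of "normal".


Word: "normal", Candidate: "lanorm"
Method: check if candidate is substring of word+word
"normalnormal" contains "lanorm"? No
Is rotation = No


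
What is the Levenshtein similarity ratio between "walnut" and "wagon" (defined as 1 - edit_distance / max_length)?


Word 1: "walnut" (length 6)
Word 2: "wagon" (length 5)
One optimal edit sequence:
  1. keep 'w'
  2. keep 'a'
  3. delete 'l'  (+1)
  4. substitute 'n' -> 'g'  (+1)
  5. substitute 'u' -> 'o'  (+1)
  6. substitute 't' -> 'n'  (+1)
Edit distance = 4
Max length = max(6, 5) = 6
Similarity = 1 - 4/6
= 0.3333


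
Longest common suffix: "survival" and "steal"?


Word 1: "survival"
Word 2: "steal"
Comparing from end:
  Pos -1: 'l' == 'l'
  Pos -2: 'a' == 'a'
  Pos -3: 'v' != 'e' (stop)
LCS = "al" (length 2)


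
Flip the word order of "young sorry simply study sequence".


Original: "young sorry simply study sequence"
Words (1..n): young | sorry | simply | study | sequence
Reversed (n..1): sequence | study | simply | sorry | young
Result = "sequence study simply sorry young"


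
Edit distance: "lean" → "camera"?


Word 1: "lean" (length 4)
Word 2: "camera" (length 6)
One optimal edit sequence (insert/delete/substitute each cost 1):
  1. insert 'c'  (+1)
  2. insert 'a'  (+1)
  3. substitute 'l' -> 'm'  (+1)
  4. keep 'e'
  5. substitute 'a' -> 'r'  (+1)
  6. substitute 'n' -> 'a'  (+1)
Total edit operations: 5
Edit distance = 5


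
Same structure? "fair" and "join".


Pattern of "fair": [0, 1, 2, 3]
Pattern of "join": [0, 1, 2, 3]
Patterns match
Same pattern = Yes


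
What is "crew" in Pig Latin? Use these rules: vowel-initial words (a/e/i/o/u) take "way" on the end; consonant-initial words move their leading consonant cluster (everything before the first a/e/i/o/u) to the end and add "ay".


Word: "crew"
Starts with consonant(s) → move to end, add 'ay'
Consonant cluster: "cr"
Pig Latin = "ewcray"


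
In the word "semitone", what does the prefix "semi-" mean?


Prefix: semi-
Example: semitone (semi- + tone)
Meaning = half


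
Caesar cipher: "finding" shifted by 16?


Word: "finding"
Shift: 16
Each letter → (letter + shift) mod 26:
  'f' (5) + 16 = 21 → 'v'
  'i' (8) + 16 = 24 → 'y'
  'n' (13) + 16 = 3 → 'd'
  'd' (3) + 16 = 19 → 't'
  'i' (8) + 16 = 24 → 'y'
  'n' (13) + 16 = 3 → 'd'
  'g' (6) + 16 = 22 → 'w'
Result = "vydtydw"
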